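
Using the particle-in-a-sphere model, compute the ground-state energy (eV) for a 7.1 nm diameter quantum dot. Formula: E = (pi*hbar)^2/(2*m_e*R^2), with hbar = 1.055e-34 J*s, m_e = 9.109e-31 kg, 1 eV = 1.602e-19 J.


Radius R = 7.1/2 = 3.55 nm = 3.55e-09 m
E = (pi * 1.055e-34)^2 / (2 * 9.109e-31 * (3.55e-09)^2)
E(J) = 4.78462e-21
E = E(J) / 1.602e-19 = 0.0299 eV

0.0299


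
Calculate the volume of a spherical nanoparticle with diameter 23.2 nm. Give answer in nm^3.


Radius r = 23.2/2 = 11.6 nm
Volume V = (4/3) * pi * r^3
V = (4/3) * pi * (11.6)^3
V = 6538.27 nm^3

6538.27


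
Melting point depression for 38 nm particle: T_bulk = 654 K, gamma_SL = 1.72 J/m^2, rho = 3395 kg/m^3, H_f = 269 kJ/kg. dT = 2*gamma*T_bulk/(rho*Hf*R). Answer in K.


Radius R = 38/2 = 19 nm = 1.9e-08 m
Convert H_f = 269 kJ/kg = 269000 J/kg
dT = 2 * gamma_SL * T_bulk / (rho * H_f * R)
dT = 2 * 1.72 * 654 / (3395 * 269000 * 1.9e-08)
dT = 129.7 K

129.7


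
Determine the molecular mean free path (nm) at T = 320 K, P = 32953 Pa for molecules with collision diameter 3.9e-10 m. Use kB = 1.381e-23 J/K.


Mean free path: lambda = kB*T / (sqrt(2) * pi * d^2 * P)
lambda = 1.381e-23 * 320 / (sqrt(2) * pi * (3.9e-10)^2 * 32953)
lambda = 1.98452e-07 m
lambda = 198.45 nm

198.45


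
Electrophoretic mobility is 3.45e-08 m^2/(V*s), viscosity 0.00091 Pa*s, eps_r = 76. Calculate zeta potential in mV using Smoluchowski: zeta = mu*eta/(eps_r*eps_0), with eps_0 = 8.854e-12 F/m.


Smoluchowski equation: zeta = mu * eta / (eps_r * eps_0)
zeta = 3.45e-08 * 0.00091 / (76 * 8.854e-12)
zeta = 0.046656 V = 46.66 mV

46.66


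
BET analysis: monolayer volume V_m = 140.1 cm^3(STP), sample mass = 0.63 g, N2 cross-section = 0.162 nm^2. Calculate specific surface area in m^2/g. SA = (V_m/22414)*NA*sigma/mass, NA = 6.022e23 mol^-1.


Number of moles in monolayer = V_m / 22414 = 140.1 / 22414 = 0.00625056
Number of molecules = moles * NA = 0.00625056 * 6.022e23
SA = molecules * sigma / mass
SA = (140.1 / 22414) * 6.022e23 * 0.162e-18 / 0.63
SA = 967.9 m^2/g

967.9


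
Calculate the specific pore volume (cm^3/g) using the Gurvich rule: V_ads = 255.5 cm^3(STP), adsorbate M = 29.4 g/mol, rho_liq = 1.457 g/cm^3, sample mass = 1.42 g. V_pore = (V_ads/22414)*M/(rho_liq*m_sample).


Moles adsorbed n = V_ads / 22414 = 255.5 / 22414 = 1.139913e-02 mol
Liquid volume V_liq = n * M / rho_liq = 1.139913e-02 * 29.4 / 1.457 = 0.23002 cm^3
Specific pore volume V_pore = V_liq / m_sample = 0.23002 / 1.42
V_pore = 0.162 cm^3/g

0.162


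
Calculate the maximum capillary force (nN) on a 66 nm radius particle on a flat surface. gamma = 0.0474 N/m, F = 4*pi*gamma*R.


Convert radius: R = 66 nm = 6.6e-08 m
F = 4 * pi * gamma * R
F = 4 * pi * 0.0474 * 6.6e-08
F = 3.93126e-08 N = 39.3126 nN

39.3126


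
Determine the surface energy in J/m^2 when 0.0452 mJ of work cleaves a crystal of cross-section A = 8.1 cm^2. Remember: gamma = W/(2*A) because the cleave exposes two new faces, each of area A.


Convert: A = 8.1 cm^2 = 0.00081 m^2, W = 0.0452 mJ = 4.52e-05 J
Cleaving exposes two faces of area A, so total new surface = 2*A and gamma = W / (2*A)
gamma = 4.52e-05 / (2 * 0.00081)
gamma = 0.028 J/m^2

0.028


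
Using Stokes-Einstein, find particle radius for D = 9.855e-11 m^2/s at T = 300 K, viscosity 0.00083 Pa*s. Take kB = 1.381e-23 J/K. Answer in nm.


Stokes-Einstein: R = kB*T / (6*pi*eta*D)
R = 1.381e-23 * 300 / (6 * pi * 0.00083 * 9.855e-11)
R = 2.68707e-09 m = 2.69 nm

2.69


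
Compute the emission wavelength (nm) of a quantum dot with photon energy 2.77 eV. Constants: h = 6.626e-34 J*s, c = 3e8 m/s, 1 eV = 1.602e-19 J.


Convert energy: E = 2.77 eV = 2.77 * 1.602e-19 = 4.43754e-19 J
lambda = h*c / E = 6.626e-34 * 3e8 / 4.43754e-19
lambda = 4.47951e-07 m = 448.0 nm

448.0


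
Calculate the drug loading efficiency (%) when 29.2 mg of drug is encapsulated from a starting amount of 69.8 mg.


Drug loading efficiency = (drug loaded / drug initial) * 100
DLE = 29.2 / 69.8 * 100
DLE = 0.4183 * 100
DLE = 41.83%

41.83


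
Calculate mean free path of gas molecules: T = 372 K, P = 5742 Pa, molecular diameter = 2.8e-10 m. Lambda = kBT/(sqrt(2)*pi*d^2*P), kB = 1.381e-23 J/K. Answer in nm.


Mean free path: lambda = kB*T / (sqrt(2) * pi * d^2 * P)
lambda = 1.381e-23 * 372 / (sqrt(2) * pi * (2.8e-10)^2 * 5742)
lambda = 2.56858e-06 m
lambda = 2568.58 nm

2568.58


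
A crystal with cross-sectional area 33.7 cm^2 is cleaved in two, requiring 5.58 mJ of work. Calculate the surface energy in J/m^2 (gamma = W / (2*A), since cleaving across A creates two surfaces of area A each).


Convert: A = 33.7 cm^2 = 0.00337 m^2, W = 5.58 mJ = 0.00558 J
Cleaving exposes two faces of area A, so total new surface = 2*A and gamma = W / (2*A)
gamma = 0.00558 / (2 * 0.00337)
gamma = 0.828 J/m^2

0.828


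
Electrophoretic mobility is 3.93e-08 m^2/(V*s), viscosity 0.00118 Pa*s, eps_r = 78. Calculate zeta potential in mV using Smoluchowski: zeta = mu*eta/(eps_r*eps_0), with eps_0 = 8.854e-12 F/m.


Smoluchowski equation: zeta = mu * eta / (eps_r * eps_0)
zeta = 3.93e-08 * 0.00118 / (78 * 8.854e-12)
zeta = 0.067149 V = 67.15 mV

67.15


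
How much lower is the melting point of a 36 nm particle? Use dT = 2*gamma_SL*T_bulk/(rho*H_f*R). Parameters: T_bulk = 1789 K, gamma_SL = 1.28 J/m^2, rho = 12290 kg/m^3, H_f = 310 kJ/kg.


Radius R = 36/2 = 18 nm = 1.8e-08 m
Convert H_f = 310 kJ/kg = 310000 J/kg
dT = 2 * gamma_SL * T_bulk / (rho * H_f * R)
dT = 2 * 1.28 * 1789 / (12290 * 310000 * 1.8e-08)
dT = 66.8 K

66.8


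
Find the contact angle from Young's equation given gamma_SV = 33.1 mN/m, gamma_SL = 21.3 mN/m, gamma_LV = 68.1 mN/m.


cos(theta) = (gamma_SV - gamma_SL) / gamma_LV
cos(theta) = (33.1 - 21.3) / 68.1
cos(theta) = 0.173275
theta = arccos(0.173275) = 80.02 degrees

80.02


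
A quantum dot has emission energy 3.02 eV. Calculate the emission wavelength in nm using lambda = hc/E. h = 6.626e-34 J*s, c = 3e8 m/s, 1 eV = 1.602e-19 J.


Convert energy: E = 3.02 eV = 3.02 * 1.602e-19 = 4.83804e-19 J
lambda = h*c / E = 6.626e-34 * 3e8 / 4.83804e-19
lambda = 4.10869e-07 m = 410.9 nm

410.9


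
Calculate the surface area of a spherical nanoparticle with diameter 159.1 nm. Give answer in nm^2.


Radius r = 159.1/2 = 79.55 nm
Surface area SA = 4 * pi * r^2
SA = 4 * pi * (79.55)^2
SA = 79522.54 nm^2

79522.54


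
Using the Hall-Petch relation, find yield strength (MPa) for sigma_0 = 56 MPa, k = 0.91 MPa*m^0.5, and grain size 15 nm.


d = 15 nm = 1.5e-08 m
sqrt(d) = 0.0001224745
Hall-Petch contribution = k / sqrt(d) = 0.91 / 0.0001224745 = 7430.1 MPa
sigma = sigma_0 + k/sqrt(d) = 56 + 7430.1 = 7486.1 MPa

7486.1


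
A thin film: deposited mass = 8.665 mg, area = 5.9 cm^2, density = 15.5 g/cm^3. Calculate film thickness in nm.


Convert: m = 8.665 mg = 8.6650e-06 kg, A = 5.9 cm^2 = 5.9000e-04 m^2, rho = 15.5 g/cm^3 = 15500 kg/m^3
t = m / (A * rho)
t = 8.6650e-06 / (5.9000e-04 * 15500)
t = 9.4751e-07 m = 947.5 nm

947.5


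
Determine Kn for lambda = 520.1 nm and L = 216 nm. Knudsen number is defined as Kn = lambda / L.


Knudsen number Kn = lambda / L
Kn = 520.1 / 216
Kn = 2.4079

2.4079


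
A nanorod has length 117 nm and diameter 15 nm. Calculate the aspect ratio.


Aspect ratio AR = length / diameter
AR = 117 / 15
AR = 7.8

7.8


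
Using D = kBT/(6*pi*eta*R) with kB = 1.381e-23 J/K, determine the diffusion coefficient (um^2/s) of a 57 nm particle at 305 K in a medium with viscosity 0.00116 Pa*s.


Radius R = 57/2 = 28.5 nm = 2.85e-08 m
D = kB*T / (6*pi*eta*R)
D = 1.381e-23 * 305 / (6 * pi * 0.00116 * 2.85e-08)
D = 6.75911e-12 m^2/s = 6.759 um^2/s

6.759


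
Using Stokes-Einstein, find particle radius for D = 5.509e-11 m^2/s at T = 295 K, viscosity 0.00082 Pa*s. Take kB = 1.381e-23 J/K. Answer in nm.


Stokes-Einstein: R = kB*T / (6*pi*eta*D)
R = 1.381e-23 * 295 / (6 * pi * 0.00082 * 5.509e-11)
R = 4.78441e-09 m = 4.78 nm

4.78


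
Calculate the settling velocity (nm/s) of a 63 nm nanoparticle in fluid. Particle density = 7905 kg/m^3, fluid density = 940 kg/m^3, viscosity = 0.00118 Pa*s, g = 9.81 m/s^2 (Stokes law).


Radius R = 63/2 nm = 3.15e-08 m
Density difference = 7905 - 940 = 6965 kg/m^3
v = 2 * R^2 * (rho_p - rho_f) * g / (9 * eta)
v = 2 * (3.15e-08)^2 * 6965 * 9.81 / (9 * 0.00118)
v = 1.27678e-08 m/s = 12.7678 nm/s

12.7678


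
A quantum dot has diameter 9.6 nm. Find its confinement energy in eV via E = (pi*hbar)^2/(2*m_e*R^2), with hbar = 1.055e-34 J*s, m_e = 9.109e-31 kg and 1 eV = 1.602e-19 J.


Radius R = 9.6/2 = 4.8 nm = 4.8e-09 m
E = (pi * 1.055e-34)^2 / (2 * 9.109e-31 * (4.8e-09)^2)
E(J) = 2.61711e-21
E = E(J) / 1.602e-19 = 0.0163 eV

0.0163


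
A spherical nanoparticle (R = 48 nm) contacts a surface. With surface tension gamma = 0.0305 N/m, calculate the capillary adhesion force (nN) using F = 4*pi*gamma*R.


Convert radius: R = 48 nm = 4.8e-08 m
F = 4 * pi * gamma * R
F = 4 * pi * 0.0305 * 4.8e-08
F = 1.83972e-08 N = 18.3972 nN

18.3972


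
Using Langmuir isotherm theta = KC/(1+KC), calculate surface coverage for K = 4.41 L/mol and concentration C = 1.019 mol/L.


Langmuir isotherm: theta = K*C / (1 + K*C)
K*C = 4.41 * 1.019 = 4.49379
theta = 4.49379 / (1 + 4.49379) = 4.49379 / 5.49379
theta = 0.818

0.818


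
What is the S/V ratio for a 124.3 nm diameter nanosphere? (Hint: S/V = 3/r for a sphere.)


Radius r = 124.3/2 = 62.15 nm
S/V = 3 / r = 3 / 62.15
S/V = 0.0483 nm^-1

0.0483


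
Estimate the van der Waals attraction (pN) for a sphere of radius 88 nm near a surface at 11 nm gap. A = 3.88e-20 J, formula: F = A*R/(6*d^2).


Convert to SI: R = 88 nm = 8.8e-08 m, d = 11 nm = 1.1e-08 m
F = A * R / (6 * d^2)
F = 3.88e-20 * 8.8e-08 / (6 * (1.1e-08)^2)
F = 4.70303e-12 N = 4.703 pN

4.703


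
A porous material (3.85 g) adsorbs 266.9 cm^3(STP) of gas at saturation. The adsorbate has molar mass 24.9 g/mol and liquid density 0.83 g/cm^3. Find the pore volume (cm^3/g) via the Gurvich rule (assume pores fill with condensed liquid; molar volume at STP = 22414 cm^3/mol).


Moles adsorbed n = V_ads / 22414 = 266.9 / 22414 = 1.190774e-02 mol
Liquid volume V_liq = n * M / rho_liq = 1.190774e-02 * 24.9 / 0.83 = 0.35723 cm^3
Specific pore volume V_pore = V_liq / m_sample = 0.35723 / 3.85
V_pore = 0.0928 cm^3/g

0.0928


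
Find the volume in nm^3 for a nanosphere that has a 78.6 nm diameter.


Radius r = 78.6/2 = 39.3 nm
Volume V = (4/3) * pi * r^3
V = (4/3) * pi * (39.3)^3
V = 254253.1 nm^3

254253.1


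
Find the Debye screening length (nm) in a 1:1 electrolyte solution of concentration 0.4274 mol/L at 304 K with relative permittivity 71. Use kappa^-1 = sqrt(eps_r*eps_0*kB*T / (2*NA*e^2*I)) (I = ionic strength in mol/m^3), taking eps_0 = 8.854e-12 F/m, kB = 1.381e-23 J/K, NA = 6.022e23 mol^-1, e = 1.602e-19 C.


Ionic strength I = 0.4274 * 1^2 * 1000 = 427.4 mol/m^3
kappa^-1 = sqrt(71 * 8.854e-12 * 1.381e-23 * 304 / (2 * 6.022e23 * (1.602e-19)^2 * 427.4))
kappa^-1 = 0.447 nm

0.447


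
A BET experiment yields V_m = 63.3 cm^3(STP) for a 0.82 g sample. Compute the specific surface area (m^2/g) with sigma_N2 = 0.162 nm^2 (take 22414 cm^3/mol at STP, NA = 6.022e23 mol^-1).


Number of moles in monolayer = V_m / 22414 = 63.3 / 22414 = 0.00282413
Number of molecules = moles * NA = 0.00282413 * 6.022e23
SA = molecules * sigma / mass
SA = (63.3 / 22414) * 6.022e23 * 0.162e-18 / 0.82
SA = 336.0 m^2/g

336.0


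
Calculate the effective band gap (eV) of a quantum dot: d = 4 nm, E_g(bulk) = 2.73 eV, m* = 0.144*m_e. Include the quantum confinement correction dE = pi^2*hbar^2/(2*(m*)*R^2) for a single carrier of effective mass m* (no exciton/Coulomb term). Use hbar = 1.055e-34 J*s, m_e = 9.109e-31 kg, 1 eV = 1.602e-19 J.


Radius R = 4/2 nm = 2e-09 m
Confinement energy dE = pi^2 * hbar^2 / (2 * m_eff * m_e * R^2)
dE = pi^2 * (1.055e-34)^2 / (2 * 0.144 * 9.109e-31 * (2e-09)^2) J, divided by 1.602e-19 J/eV
dE = 0.6535 eV
Total band gap = E_g(bulk) + dE = 2.73 + 0.6535 = 3.3835 eV

3.3835


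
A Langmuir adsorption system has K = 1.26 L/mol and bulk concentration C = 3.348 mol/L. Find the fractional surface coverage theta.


Langmuir isotherm: theta = K*C / (1 + K*C)
K*C = 1.26 * 3.348 = 4.21848
theta = 4.21848 / (1 + 4.21848) = 4.21848 / 5.21848
theta = 0.8084

0.8084


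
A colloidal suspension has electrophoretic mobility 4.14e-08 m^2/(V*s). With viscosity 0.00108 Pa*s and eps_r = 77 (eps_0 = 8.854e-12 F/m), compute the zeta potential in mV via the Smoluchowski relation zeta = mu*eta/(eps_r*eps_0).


Smoluchowski equation: zeta = mu * eta / (eps_r * eps_0)
zeta = 4.14e-08 * 0.00108 / (77 * 8.854e-12)
zeta = 0.065583 V = 65.58 mV

65.58


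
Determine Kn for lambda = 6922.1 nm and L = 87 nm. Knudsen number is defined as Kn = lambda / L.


Knudsen number Kn = lambda / L
Kn = 6922.1 / 87
Kn = 79.5644

79.5644


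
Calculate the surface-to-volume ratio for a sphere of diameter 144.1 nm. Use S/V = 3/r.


Radius r = 144.1/2 = 72.05 nm
S/V = 3 / r = 3 / 72.05
S/V = 0.0416 nm^-1

0.0416


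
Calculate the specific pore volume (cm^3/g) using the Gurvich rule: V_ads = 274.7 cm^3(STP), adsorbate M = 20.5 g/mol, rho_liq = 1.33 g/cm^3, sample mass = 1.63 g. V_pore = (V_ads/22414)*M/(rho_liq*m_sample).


Moles adsorbed n = V_ads / 22414 = 274.7 / 22414 = 1.225573e-02 mol
Liquid volume V_liq = n * M / rho_liq = 1.225573e-02 * 20.5 / 1.33 = 0.18890 cm^3
Specific pore volume V_pore = V_liq / m_sample = 0.18890 / 1.63
V_pore = 0.1159 cm^3/g

0.1159


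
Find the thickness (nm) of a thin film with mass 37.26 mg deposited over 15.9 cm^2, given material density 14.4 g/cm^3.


Convert: m = 37.26 mg = 3.7260e-05 kg, A = 15.9 cm^2 = 1.5900e-03 m^2, rho = 14.4 g/cm^3 = 14400 kg/m^3
t = m / (A * rho)
t = 3.7260e-05 / (1.5900e-03 * 14400)
t = 1.6274e-06 m = 1627.4 nm

1627.4


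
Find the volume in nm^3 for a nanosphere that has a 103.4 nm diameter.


Radius r = 103.4/2 = 51.7 nm
Volume V = (4/3) * pi * r^3
V = (4/3) * pi * (51.7)^3
V = 578842.27 nm^3

578842.27


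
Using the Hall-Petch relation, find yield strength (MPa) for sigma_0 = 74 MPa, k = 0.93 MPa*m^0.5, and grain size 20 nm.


d = 20 nm = 2e-08 m
sqrt(d) = 0.0001414214
Hall-Petch contribution = k / sqrt(d) = 0.93 / 0.0001414214 = 6576.1 MPa
sigma = sigma_0 + k/sqrt(d) = 74 + 6576.1 = 6650.1 MPa

6650.1


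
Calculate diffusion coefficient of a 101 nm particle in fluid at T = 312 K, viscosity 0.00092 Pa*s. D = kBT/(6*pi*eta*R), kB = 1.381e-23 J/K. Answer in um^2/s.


Radius R = 101/2 = 50.5 nm = 5.05e-08 m
D = kB*T / (6*pi*eta*R)
D = 1.381e-23 * 312 / (6 * pi * 0.00092 * 5.05e-08)
D = 4.92003e-12 m^2/s = 4.92 um^2/s

4.92


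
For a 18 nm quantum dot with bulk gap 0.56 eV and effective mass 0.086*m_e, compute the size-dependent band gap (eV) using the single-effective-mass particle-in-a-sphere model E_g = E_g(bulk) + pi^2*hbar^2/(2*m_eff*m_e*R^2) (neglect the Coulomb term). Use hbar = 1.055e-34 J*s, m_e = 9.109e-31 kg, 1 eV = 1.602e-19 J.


Radius R = 18/2 nm = 9e-09 m
Confinement energy dE = pi^2 * hbar^2 / (2 * m_eff * m_e * R^2)
dE = pi^2 * (1.055e-34)^2 / (2 * 0.086 * 9.109e-31 * (9e-09)^2) J, divided by 1.602e-19 J/eV
dE = 0.054 eV
Total band gap = E_g(bulk) + dE = 0.56 + 0.054 = 0.614 eV

0.614


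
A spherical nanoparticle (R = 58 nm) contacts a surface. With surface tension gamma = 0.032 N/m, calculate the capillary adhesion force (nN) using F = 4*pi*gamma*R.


Convert radius: R = 58 nm = 5.8e-08 m
F = 4 * pi * gamma * R
F = 4 * pi * 0.032 * 5.8e-08
F = 2.33232e-08 N = 23.3232 nN

23.3232


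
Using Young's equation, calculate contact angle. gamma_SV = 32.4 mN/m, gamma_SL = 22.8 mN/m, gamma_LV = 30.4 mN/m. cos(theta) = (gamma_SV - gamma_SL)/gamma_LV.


cos(theta) = (gamma_SV - gamma_SL) / gamma_LV
cos(theta) = (32.4 - 22.8) / 30.4
cos(theta) = 0.315789
theta = arccos(0.315789) = 71.59 degrees

71.59


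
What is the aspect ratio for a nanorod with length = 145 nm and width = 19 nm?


Aspect ratio AR = length / diameter
AR = 145 / 19
AR = 7.63

7.63


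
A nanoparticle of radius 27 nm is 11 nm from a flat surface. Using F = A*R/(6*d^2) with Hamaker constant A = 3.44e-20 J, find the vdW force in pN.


Convert to SI: R = 27 nm = 2.7e-08 m, d = 11 nm = 1.1e-08 m
F = A * R / (6 * d^2)
F = 3.44e-20 * 2.7e-08 / (6 * (1.1e-08)^2)
F = 1.27934e-12 N = 1.279 pN

1.279


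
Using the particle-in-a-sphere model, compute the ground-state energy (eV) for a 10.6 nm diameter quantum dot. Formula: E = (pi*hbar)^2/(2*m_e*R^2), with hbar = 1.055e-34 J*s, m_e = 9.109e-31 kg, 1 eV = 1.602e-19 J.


Radius R = 10.6/2 = 5.3 nm = 5.3e-09 m
E = (pi * 1.055e-34)^2 / (2 * 9.109e-31 * (5.3e-09)^2)
E(J) = 2.14661e-21
E = E(J) / 1.602e-19 = 0.0134 eV

0.0134


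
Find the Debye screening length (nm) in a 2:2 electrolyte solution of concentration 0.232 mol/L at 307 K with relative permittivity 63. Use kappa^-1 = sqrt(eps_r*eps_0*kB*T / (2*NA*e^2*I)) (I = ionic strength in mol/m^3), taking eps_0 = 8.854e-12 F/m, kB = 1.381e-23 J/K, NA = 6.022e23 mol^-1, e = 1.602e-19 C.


Ionic strength I = 0.232 * 2^2 * 1000 = 928 mol/m^3
kappa^-1 = sqrt(63 * 8.854e-12 * 1.381e-23 * 307 / (2 * 6.022e23 * (1.602e-19)^2 * 928))
kappa^-1 = 0.287 nm

0.287


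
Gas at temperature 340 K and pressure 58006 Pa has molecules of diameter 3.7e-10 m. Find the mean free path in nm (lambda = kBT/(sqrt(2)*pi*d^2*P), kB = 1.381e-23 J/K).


Mean free path: lambda = kB*T / (sqrt(2) * pi * d^2 * P)
lambda = 1.381e-23 * 340 / (sqrt(2) * pi * (3.7e-10)^2 * 58006)
lambda = 1.33086e-07 m
lambda = 133.09 nm

133.09


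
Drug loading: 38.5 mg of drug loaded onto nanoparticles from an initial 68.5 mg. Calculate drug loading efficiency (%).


Drug loading efficiency = (drug loaded / drug initial) * 100
DLE = 38.5 / 68.5 * 100
DLE = 0.562 * 100
DLE = 56.2%

56.2


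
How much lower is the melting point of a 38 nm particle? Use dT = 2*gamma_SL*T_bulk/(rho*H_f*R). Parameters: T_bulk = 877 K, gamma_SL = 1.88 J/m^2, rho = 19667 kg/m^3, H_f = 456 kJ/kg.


Radius R = 38/2 = 19 nm = 1.9e-08 m
Convert H_f = 456 kJ/kg = 456000 J/kg
dT = 2 * gamma_SL * T_bulk / (rho * H_f * R)
dT = 2 * 1.88 * 877 / (19667 * 456000 * 1.9e-08)
dT = 19.4 K

19.4


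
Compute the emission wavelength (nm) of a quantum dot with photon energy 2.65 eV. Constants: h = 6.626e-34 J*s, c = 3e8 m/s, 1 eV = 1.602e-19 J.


Convert energy: E = 2.65 eV = 2.65 * 1.602e-19 = 4.2453e-19 J
lambda = h*c / E = 6.626e-34 * 3e8 / 4.2453e-19
lambda = 4.68235e-07 m = 468.2 nm

468.2


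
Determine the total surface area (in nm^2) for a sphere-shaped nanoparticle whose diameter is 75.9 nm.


Radius r = 75.9/2 = 37.95 nm
Surface area SA = 4 * pi * r^2
SA = 4 * pi * (37.95)^2
SA = 18098.12 nm^2

18098.12


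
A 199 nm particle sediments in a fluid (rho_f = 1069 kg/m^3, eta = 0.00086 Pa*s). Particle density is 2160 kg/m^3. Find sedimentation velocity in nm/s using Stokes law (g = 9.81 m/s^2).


Radius R = 199/2 nm = 9.95e-08 m
Density difference = 2160 - 1069 = 1091 kg/m^3
v = 2 * R^2 * (rho_p - rho_f) * g / (9 * eta)
v = 2 * (9.95e-08)^2 * 1091 * 9.81 / (9 * 0.00086)
v = 2.73797e-08 m/s = 27.3797 nm/s

27.3797


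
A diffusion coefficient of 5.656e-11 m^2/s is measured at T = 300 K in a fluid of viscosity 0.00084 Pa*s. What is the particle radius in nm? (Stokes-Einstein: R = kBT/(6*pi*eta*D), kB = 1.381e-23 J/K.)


Stokes-Einstein: R = kB*T / (6*pi*eta*D)
R = 1.381e-23 * 300 / (6 * pi * 0.00084 * 5.656e-11)
R = 4.62621e-09 m = 4.63 nm

4.63


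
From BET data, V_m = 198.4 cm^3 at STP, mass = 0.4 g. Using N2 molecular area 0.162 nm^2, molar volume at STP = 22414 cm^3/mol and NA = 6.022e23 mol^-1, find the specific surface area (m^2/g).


Number of moles in monolayer = V_m / 22414 = 198.4 / 22414 = 0.00885161
Number of molecules = moles * NA = 0.00885161 * 6.022e23
SA = molecules * sigma / mass
SA = (198.4 / 22414) * 6.022e23 * 0.162e-18 / 0.4
SA = 2158.8 m^2/g

2158.8


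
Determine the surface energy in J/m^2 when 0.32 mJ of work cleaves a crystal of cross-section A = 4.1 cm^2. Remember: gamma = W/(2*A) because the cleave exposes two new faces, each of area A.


Convert: A = 4.1 cm^2 = 0.00041 m^2, W = 0.32 mJ = 0.00032 J
Cleaving exposes two faces of area A, so total new surface = 2*A and gamma = W / (2*A)
gamma = 0.00032 / (2 * 0.00041)
gamma = 0.39 J/m^2

0.39


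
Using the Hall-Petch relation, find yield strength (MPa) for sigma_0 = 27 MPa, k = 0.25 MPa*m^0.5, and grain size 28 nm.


d = 28 nm = 2.8e-08 m
sqrt(d) = 0.000167332
Hall-Petch contribution = k / sqrt(d) = 0.25 / 0.000167332 = 1494.0 MPa
sigma = sigma_0 + k/sqrt(d) = 27 + 1494.0 = 1521.0 MPa

1521.0


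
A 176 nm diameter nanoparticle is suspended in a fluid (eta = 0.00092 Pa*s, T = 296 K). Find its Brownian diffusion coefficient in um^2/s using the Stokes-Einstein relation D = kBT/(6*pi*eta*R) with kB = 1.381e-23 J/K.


Radius R = 176/2 = 88 nm = 8.8e-08 m
D = kB*T / (6*pi*eta*R)
D = 1.381e-23 * 296 / (6 * pi * 0.00092 * 8.8e-08)
D = 2.67864e-12 m^2/s = 2.679 um^2/s

2.679


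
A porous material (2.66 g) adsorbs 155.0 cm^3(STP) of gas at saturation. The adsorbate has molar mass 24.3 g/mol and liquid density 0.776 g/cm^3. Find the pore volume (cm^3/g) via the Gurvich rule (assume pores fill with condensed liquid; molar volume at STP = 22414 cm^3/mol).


Moles adsorbed n = V_ads / 22414 = 155.0 / 22414 = 6.915321e-03 mol
Liquid volume V_liq = n * M / rho_liq = 6.915321e-03 * 24.3 / 0.776 = 0.21655 cm^3
Specific pore volume V_pore = V_liq / m_sample = 0.21655 / 2.66
V_pore = 0.0814 cm^3/g

0.0814


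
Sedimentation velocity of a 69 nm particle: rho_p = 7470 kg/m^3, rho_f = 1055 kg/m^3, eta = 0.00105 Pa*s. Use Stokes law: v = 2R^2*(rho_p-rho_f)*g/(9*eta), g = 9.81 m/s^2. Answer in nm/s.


Radius R = 69/2 nm = 3.45e-08 m
Density difference = 7470 - 1055 = 6415 kg/m^3
v = 2 * R^2 * (rho_p - rho_f) * g / (9 * eta)
v = 2 * (3.45e-08)^2 * 6415 * 9.81 / (9 * 0.00105)
v = 1.58527e-08 m/s = 15.8527 nm/s

15.8527


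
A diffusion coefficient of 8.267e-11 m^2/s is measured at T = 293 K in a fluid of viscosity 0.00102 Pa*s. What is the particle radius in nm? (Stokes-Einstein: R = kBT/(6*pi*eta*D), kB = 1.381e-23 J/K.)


Stokes-Einstein: R = kB*T / (6*pi*eta*D)
R = 1.381e-23 * 293 / (6 * pi * 0.00102 * 8.267e-11)
R = 2.54573e-09 m = 2.55 nm

2.55


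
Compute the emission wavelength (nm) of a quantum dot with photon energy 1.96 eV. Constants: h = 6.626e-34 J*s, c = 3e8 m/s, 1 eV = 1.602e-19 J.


Convert energy: E = 1.96 eV = 1.96 * 1.602e-19 = 3.13992e-19 J
lambda = h*c / E = 6.626e-34 * 3e8 / 3.13992e-19
lambda = 6.33073e-07 m = 633.1 nm

633.1


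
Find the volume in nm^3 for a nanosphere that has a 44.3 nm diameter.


Radius r = 44.3/2 = 22.15 nm
Volume V = (4/3) * pi * r^3
V = (4/3) * pi * (22.15)^3
V = 45520.79 nm^3

45520.79


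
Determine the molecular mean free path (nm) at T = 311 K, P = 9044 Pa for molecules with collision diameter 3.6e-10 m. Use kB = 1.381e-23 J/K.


Mean free path: lambda = kB*T / (sqrt(2) * pi * d^2 * P)
lambda = 1.381e-23 * 311 / (sqrt(2) * pi * (3.6e-10)^2 * 9044)
lambda = 8.24753e-07 m
lambda = 824.75 nm

824.75


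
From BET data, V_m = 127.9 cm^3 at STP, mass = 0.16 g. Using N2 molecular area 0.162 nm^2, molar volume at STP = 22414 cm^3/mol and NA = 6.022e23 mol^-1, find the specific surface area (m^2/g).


Number of moles in monolayer = V_m / 22414 = 127.9 / 22414 = 0.00570626
Number of molecules = moles * NA = 0.00570626 * 6.022e23
SA = molecules * sigma / mass
SA = (127.9 / 22414) * 6.022e23 * 0.162e-18 / 0.16
SA = 3479.3 m^2/g

3479.3


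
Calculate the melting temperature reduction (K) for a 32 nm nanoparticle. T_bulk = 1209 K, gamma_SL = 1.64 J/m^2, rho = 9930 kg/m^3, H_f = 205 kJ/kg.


Radius R = 32/2 = 16 nm = 1.6e-08 m
Convert H_f = 205 kJ/kg = 205000 J/kg
dT = 2 * gamma_SL * T_bulk / (rho * H_f * R)
dT = 2 * 1.64 * 1209 / (9930 * 205000 * 1.6e-08)
dT = 121.8 K

121.8


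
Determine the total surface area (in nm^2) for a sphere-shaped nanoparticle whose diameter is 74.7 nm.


Radius r = 74.7/2 = 37.35 nm
Surface area SA = 4 * pi * r^2
SA = 4 * pi * (37.35)^2
SA = 17530.37 nm^2

17530.37


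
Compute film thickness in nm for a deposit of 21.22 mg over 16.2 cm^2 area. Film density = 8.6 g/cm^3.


Convert: m = 21.22 mg = 2.1220e-05 kg, A = 16.2 cm^2 = 1.6200e-03 m^2, rho = 8.6 g/cm^3 = 8600 kg/m^3
t = m / (A * rho)
t = 2.1220e-05 / (1.6200e-03 * 8600)
t = 1.5231e-06 m = 1523.1 nm

1523.1


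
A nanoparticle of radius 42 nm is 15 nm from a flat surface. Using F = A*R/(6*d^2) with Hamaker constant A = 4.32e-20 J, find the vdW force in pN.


Convert to SI: R = 42 nm = 4.2e-08 m, d = 15 nm = 1.5e-08 m
F = A * R / (6 * d^2)
F = 4.32e-20 * 4.2e-08 / (6 * (1.5e-08)^2)
F = 1.344e-12 N = 1.344 pN

1.344


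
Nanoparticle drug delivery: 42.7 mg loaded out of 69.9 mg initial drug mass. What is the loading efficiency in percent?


Drug loading efficiency = (drug loaded / drug initial) * 100
DLE = 42.7 / 69.9 * 100
DLE = 0.6109 * 100
DLE = 61.09%

61.09


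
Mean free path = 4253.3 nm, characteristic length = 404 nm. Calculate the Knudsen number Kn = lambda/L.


Knudsen number Kn = lambda / L
Kn = 4253.3 / 404
Kn = 10.528

10.528


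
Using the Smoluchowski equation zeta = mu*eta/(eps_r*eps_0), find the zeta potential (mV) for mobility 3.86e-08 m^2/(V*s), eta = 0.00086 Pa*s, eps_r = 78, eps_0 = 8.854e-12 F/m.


Smoluchowski equation: zeta = mu * eta / (eps_r * eps_0)
zeta = 3.86e-08 * 0.00086 / (78 * 8.854e-12)
zeta = 0.048068 V = 48.07 mV

48.07


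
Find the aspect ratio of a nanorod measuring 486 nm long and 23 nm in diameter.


Aspect ratio AR = length / diameter
AR = 486 / 23
AR = 21.13

21.13


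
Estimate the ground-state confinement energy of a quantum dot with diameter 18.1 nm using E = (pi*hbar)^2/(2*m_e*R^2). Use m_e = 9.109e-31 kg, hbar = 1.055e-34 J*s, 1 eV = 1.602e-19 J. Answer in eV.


Radius R = 18.1/2 = 9.05 nm = 9.05e-09 m
E = (pi * 1.055e-34)^2 / (2 * 9.109e-31 * (9.05e-09)^2)
E(J) = 7.36219e-22
E = E(J) / 1.602e-19 = 0.0046 eV

0.0046


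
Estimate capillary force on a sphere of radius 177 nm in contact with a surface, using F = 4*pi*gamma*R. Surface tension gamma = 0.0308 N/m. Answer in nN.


Convert radius: R = 177 nm = 1.77e-07 m
F = 4 * pi * gamma * R
F = 4 * pi * 0.0308 * 1.77e-07
F = 6.85068e-08 N = 68.5068 nN

68.5068


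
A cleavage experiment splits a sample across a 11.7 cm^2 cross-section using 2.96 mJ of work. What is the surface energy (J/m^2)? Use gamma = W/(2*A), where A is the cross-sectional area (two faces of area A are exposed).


Convert: A = 11.7 cm^2 = 0.00117 m^2, W = 2.96 mJ = 0.00296 J
Cleaving exposes two faces of area A, so total new surface = 2*A and gamma = W / (2*A)
gamma = 0.00296 / (2 * 0.00117)
gamma = 1.265 J/m^2

1.265


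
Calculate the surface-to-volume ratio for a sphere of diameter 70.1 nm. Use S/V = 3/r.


Radius r = 70.1/2 = 35.05 nm
S/V = 3 / r = 3 / 35.05
S/V = 0.0856 nm^-1

0.0856


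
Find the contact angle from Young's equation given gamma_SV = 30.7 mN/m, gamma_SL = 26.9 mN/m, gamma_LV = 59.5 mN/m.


cos(theta) = (gamma_SV - gamma_SL) / gamma_LV
cos(theta) = (30.7 - 26.9) / 59.5
cos(theta) = 0.063866
theta = arccos(0.063866) = 86.34 degrees

86.34


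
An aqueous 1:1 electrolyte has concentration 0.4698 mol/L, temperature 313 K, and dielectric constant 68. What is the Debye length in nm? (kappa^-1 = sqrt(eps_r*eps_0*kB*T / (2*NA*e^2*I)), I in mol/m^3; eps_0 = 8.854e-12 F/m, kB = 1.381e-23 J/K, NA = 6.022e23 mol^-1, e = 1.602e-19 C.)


Ionic strength I = 0.4698 * 1^2 * 1000 = 469.8 mol/m^3
kappa^-1 = sqrt(68 * 8.854e-12 * 1.381e-23 * 313 / (2 * 6.022e23 * (1.602e-19)^2 * 469.8))
kappa^-1 = 0.423 nm

0.423


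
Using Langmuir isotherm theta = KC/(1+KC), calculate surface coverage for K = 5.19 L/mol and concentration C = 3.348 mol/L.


Langmuir isotherm: theta = K*C / (1 + K*C)
K*C = 5.19 * 3.348 = 17.37612
theta = 17.37612 / (1 + 17.37612) = 17.37612 / 18.37612
theta = 0.9456

0.9456


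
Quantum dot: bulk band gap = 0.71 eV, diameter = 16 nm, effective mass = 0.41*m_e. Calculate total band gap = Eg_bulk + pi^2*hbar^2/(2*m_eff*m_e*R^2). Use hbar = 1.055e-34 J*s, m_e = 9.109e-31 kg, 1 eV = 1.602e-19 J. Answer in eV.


Radius R = 16/2 nm = 8e-09 m
Confinement energy dE = pi^2 * hbar^2 / (2 * m_eff * m_e * R^2)
dE = pi^2 * (1.055e-34)^2 / (2 * 0.41 * 9.109e-31 * (8e-09)^2) J, divided by 1.602e-19 J/eV
dE = 0.0143 eV
Total band gap = E_g(bulk) + dE = 0.71 + 0.0143 = 0.7243 eV

0.7243


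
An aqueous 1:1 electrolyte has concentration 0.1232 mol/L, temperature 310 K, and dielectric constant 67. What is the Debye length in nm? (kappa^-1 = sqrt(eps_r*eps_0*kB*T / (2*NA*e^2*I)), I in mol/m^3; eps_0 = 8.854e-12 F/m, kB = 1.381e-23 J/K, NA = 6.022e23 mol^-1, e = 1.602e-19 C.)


Ionic strength I = 0.1232 * 1^2 * 1000 = 123.2 mol/m^3
kappa^-1 = sqrt(67 * 8.854e-12 * 1.381e-23 * 310 / (2 * 6.022e23 * (1.602e-19)^2 * 123.2))
kappa^-1 = 0.817 nm

0.817


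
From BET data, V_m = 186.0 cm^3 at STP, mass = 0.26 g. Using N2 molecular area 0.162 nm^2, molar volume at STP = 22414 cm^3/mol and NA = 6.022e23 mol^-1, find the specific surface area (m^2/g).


Number of moles in monolayer = V_m / 22414 = 186.0 / 22414 = 0.00829838
Number of molecules = moles * NA = 0.00829838 * 6.022e23
SA = molecules * sigma / mass
SA = (186.0 / 22414) * 6.022e23 * 0.162e-18 / 0.26
SA = 3113.7 m^2/g

3113.7


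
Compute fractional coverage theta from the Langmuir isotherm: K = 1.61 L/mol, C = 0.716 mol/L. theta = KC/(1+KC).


Langmuir isotherm: theta = K*C / (1 + K*C)
K*C = 1.61 * 0.716 = 1.15276
theta = 1.15276 / (1 + 1.15276) = 1.15276 / 2.15276
theta = 0.5355

0.5355


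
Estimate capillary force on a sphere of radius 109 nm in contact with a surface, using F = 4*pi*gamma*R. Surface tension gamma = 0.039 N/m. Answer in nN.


Convert radius: R = 109 nm = 1.09e-07 m
F = 4 * pi * gamma * R
F = 4 * pi * 0.039 * 1.09e-07
F = 5.34196e-08 N = 53.4196 nN

53.4196


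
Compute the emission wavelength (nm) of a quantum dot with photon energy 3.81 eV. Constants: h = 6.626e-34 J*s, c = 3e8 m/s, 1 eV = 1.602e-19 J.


Convert energy: E = 3.81 eV = 3.81 * 1.602e-19 = 6.10362e-19 J
lambda = h*c / E = 6.626e-34 * 3e8 / 6.10362e-19
lambda = 3.25676e-07 m = 325.7 nm

325.7


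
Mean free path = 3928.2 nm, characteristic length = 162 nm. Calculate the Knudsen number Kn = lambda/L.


Knudsen number Kn = lambda / L
Kn = 3928.2 / 162
Kn = 24.2481

24.2481


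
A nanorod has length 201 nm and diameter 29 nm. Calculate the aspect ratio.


Aspect ratio AR = length / diameter
AR = 201 / 29
AR = 6.93

6.93


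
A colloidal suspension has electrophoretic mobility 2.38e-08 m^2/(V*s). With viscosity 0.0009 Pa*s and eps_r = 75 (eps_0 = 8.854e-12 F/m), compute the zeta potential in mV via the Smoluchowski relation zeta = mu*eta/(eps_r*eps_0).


Smoluchowski equation: zeta = mu * eta / (eps_r * eps_0)
zeta = 2.38e-08 * 0.0009 / (75 * 8.854e-12)
zeta = 0.032257 V = 32.26 mV

32.26


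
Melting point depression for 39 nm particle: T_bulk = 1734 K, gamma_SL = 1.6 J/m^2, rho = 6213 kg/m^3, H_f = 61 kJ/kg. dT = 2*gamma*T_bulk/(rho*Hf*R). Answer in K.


Radius R = 39/2 = 19.5 nm = 1.95e-08 m
Convert H_f = 61 kJ/kg = 61000 J/kg
dT = 2 * gamma_SL * T_bulk / (rho * H_f * R)
dT = 2 * 1.6 * 1734 / (6213 * 61000 * 1.95e-08)
dT = 750.8 K

750.8


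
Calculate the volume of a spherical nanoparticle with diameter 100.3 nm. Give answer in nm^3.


Radius r = 100.3/2 = 50.15 nm
Volume V = (4/3) * pi * r^3
V = (4/3) * pi * (50.15)^3
V = 528325.32 nm^3

528325.32


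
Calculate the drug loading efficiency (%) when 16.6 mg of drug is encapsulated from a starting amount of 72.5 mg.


Drug loading efficiency = (drug loaded / drug initial) * 100
DLE = 16.6 / 72.5 * 100
DLE = 0.229 * 100
DLE = 22.9%

22.9


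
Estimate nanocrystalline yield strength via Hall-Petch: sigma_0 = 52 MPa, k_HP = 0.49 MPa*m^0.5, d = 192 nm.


d = 192 nm = 1.92e-07 m
sqrt(d) = 0.000438178
Hall-Petch contribution = k / sqrt(d) = 0.49 / 0.000438178 = 1118.3 MPa
sigma = sigma_0 + k/sqrt(d) = 52 + 1118.3 = 1170.3 MPa

1170.3


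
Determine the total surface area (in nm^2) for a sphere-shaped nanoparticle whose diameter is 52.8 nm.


Radius r = 52.8/2 = 26.4 nm
Surface area SA = 4 * pi * r^2
SA = 4 * pi * (26.4)^2
SA = 8758.26 nm^2

8758.26


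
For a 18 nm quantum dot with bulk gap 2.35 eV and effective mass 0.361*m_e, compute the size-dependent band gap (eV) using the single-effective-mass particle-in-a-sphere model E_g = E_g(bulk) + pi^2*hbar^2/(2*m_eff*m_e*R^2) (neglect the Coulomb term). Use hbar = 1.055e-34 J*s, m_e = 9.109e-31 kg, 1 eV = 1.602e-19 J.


Radius R = 18/2 nm = 9e-09 m
Confinement energy dE = pi^2 * hbar^2 / (2 * m_eff * m_e * R^2)
dE = pi^2 * (1.055e-34)^2 / (2 * 0.361 * 9.109e-31 * (9e-09)^2) J, divided by 1.602e-19 J/eV
dE = 0.0129 eV
Total band gap = E_g(bulk) + dE = 2.35 + 0.0129 = 2.3629 eV

2.3629


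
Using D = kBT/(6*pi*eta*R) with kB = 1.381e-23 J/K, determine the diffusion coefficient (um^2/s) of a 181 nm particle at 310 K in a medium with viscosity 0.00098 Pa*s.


Radius R = 181/2 = 90.5 nm = 9.05e-08 m
D = kB*T / (6*pi*eta*R)
D = 1.381e-23 * 310 / (6 * pi * 0.00098 * 9.05e-08)
D = 2.56082e-12 m^2/s = 2.561 um^2/s

2.561


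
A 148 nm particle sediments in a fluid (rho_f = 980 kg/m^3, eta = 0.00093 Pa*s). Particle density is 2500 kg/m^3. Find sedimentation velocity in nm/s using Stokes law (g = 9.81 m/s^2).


Radius R = 148/2 nm = 7.4e-08 m
Density difference = 2500 - 980 = 1520 kg/m^3
v = 2 * R^2 * (rho_p - rho_f) * g / (9 * eta)
v = 2 * (7.4e-08)^2 * 1520 * 9.81 / (9 * 0.00093)
v = 1.9511e-08 m/s = 19.511 nm/s

19.511


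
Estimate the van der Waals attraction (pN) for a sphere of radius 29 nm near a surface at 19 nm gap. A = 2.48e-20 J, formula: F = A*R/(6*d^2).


Convert to SI: R = 29 nm = 2.9e-08 m, d = 19 nm = 1.9e-08 m
F = A * R / (6 * d^2)
F = 2.48e-20 * 2.9e-08 / (6 * (1.9e-08)^2)
F = 3.32041e-13 N = 0.332 pN

0.332


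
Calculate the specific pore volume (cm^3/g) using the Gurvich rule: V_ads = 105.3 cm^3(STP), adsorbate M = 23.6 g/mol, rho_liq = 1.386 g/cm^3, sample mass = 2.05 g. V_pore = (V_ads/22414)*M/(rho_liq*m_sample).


Moles adsorbed n = V_ads / 22414 = 105.3 / 22414 = 4.697957e-03 mol
Liquid volume V_liq = n * M / rho_liq = 4.697957e-03 * 23.6 / 1.386 = 0.07999 cm^3
Specific pore volume V_pore = V_liq / m_sample = 0.07999 / 2.05
V_pore = 0.039 cm^3/g

0.039


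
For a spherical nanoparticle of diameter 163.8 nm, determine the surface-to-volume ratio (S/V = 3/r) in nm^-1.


Radius r = 163.8/2 = 81.9 nm
S/V = 3 / r = 3 / 81.9
S/V = 0.0366 nm^-1

0.0366


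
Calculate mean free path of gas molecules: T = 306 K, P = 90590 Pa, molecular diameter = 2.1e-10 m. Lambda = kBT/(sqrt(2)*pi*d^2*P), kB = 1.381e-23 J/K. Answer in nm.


Mean free path: lambda = kB*T / (sqrt(2) * pi * d^2 * P)
lambda = 1.381e-23 * 306 / (sqrt(2) * pi * (2.1e-10)^2 * 90590)
lambda = 2.38085e-07 m
lambda = 238.08 nm

238.08


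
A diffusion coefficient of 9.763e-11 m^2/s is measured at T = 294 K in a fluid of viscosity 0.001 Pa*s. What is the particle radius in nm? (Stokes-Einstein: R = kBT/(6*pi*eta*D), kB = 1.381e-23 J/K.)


Stokes-Einstein: R = kB*T / (6*pi*eta*D)
R = 1.381e-23 * 294 / (6 * pi * 0.001 * 9.763e-11)
R = 2.20626e-09 m = 2.21 nm

2.21


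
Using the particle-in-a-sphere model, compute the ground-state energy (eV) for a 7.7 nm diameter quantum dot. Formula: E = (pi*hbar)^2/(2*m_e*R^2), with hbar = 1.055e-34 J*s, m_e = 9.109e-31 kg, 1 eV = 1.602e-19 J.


Radius R = 7.7/2 = 3.85 nm = 3.85e-09 m
E = (pi * 1.055e-34)^2 / (2 * 9.109e-31 * (3.85e-09)^2)
E(J) = 4.06801e-21
E = E(J) / 1.602e-19 = 0.0254 eV

0.0254


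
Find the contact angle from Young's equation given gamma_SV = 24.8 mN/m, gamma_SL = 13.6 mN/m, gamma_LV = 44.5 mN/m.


cos(theta) = (gamma_SV - gamma_SL) / gamma_LV
cos(theta) = (24.8 - 13.6) / 44.5
cos(theta) = 0.251685
theta = arccos(0.251685) = 75.42 degrees

75.42


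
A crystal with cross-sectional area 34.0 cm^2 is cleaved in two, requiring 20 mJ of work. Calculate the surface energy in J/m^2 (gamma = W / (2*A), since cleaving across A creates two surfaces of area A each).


Convert: A = 34.0 cm^2 = 0.0034 m^2, W = 20 mJ = 0.02 J
Cleaving exposes two faces of area A, so total new surface = 2*A and gamma = W / (2*A)
gamma = 0.02 / (2 * 0.0034)
gamma = 2.941 J/m^2

2.941


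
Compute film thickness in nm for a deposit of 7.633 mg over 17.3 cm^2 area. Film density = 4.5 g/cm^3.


Convert: m = 7.633 mg = 7.6330e-06 kg, A = 17.3 cm^2 = 1.7300e-03 m^2, rho = 4.5 g/cm^3 = 4500 kg/m^3
t = m / (A * rho)
t = 7.6330e-06 / (1.7300e-03 * 4500)
t = 9.8048e-07 m = 980.5 nm

980.5


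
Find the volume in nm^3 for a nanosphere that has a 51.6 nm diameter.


Radius r = 51.6/2 = 25.8 nm
Volume V = (4/3) * pi * r^3
V = (4/3) * pi * (25.8)^3
V = 71936.24 nm^3

71936.24


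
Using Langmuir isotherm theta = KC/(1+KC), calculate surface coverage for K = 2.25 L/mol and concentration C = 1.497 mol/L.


Langmuir isotherm: theta = K*C / (1 + K*C)
K*C = 2.25 * 1.497 = 3.36825
theta = 3.36825 / (1 + 3.36825) = 3.36825 / 4.36825
theta = 0.7711

0.7711


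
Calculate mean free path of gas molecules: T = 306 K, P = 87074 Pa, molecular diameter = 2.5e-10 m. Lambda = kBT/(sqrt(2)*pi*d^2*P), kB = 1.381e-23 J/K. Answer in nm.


Mean free path: lambda = kB*T / (sqrt(2) * pi * d^2 * P)
lambda = 1.381e-23 * 306 / (sqrt(2) * pi * (2.5e-10)^2 * 87074)
lambda = 1.74776e-07 m
lambda = 174.78 nm

174.78


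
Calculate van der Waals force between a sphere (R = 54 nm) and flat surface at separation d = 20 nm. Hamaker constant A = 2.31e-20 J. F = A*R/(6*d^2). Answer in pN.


Convert to SI: R = 54 nm = 5.4e-08 m, d = 20 nm = 2e-08 m
F = A * R / (6 * d^2)
F = 2.31e-20 * 5.4e-08 / (6 * (2e-08)^2)
F = 5.1975e-13 N = 0.52 pN

0.52


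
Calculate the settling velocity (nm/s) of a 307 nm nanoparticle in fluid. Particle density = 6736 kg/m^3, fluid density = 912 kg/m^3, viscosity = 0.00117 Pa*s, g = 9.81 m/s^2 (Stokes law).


Radius R = 307/2 nm = 1.535e-07 m
Density difference = 6736 - 912 = 5824 kg/m^3
v = 2 * R^2 * (rho_p - rho_f) * g / (9 * eta)
v = 2 * (1.535e-07)^2 * 5824 * 9.81 / (9 * 0.00117)
v = 2.55687e-07 m/s = 255.6871 nm/s

255.6871


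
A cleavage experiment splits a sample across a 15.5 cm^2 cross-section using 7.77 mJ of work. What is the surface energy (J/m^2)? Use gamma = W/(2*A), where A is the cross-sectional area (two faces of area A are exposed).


Convert: A = 15.5 cm^2 = 0.00155 m^2, W = 7.77 mJ = 0.00777 J
Cleaving exposes two faces of area A, so total new surface = 2*A and gamma = W / (2*A)
gamma = 0.00777 / (2 * 0.00155)
gamma = 2.506 J/m^2

2.506


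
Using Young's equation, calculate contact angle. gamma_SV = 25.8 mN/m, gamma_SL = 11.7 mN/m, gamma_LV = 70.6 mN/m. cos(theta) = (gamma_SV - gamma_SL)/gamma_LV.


cos(theta) = (gamma_SV - gamma_SL) / gamma_LV
cos(theta) = (25.8 - 11.7) / 70.6
cos(theta) = 0.199717
theta = arccos(0.199717) = 78.48 degrees

78.48


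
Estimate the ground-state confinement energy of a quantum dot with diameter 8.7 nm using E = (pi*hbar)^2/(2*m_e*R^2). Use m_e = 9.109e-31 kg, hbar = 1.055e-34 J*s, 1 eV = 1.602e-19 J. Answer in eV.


Radius R = 8.7/2 = 4.35 nm = 4.35e-09 m
E = (pi * 1.055e-34)^2 / (2 * 9.109e-31 * (4.35e-09)^2)
E(J) = 3.18658e-21
E = E(J) / 1.602e-19 = 0.0199 eV

0.0199


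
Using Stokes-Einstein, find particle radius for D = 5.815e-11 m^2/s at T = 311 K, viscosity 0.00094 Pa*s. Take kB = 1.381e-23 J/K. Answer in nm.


Stokes-Einstein: R = kB*T / (6*pi*eta*D)
R = 1.381e-23 * 311 / (6 * pi * 0.00094 * 5.815e-11)
R = 4.16846e-09 m = 4.17 nm

4.17


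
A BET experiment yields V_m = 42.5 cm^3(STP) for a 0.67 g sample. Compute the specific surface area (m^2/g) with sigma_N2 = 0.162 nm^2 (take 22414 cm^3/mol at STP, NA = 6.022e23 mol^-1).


Number of moles in monolayer = V_m / 22414 = 42.5 / 22414 = 0.00189614
Number of molecules = moles * NA = 0.00189614 * 6.022e23
SA = molecules * sigma / mass
SA = (42.5 / 22414) * 6.022e23 * 0.162e-18 / 0.67
SA = 276.1 m^2/g

276.1
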